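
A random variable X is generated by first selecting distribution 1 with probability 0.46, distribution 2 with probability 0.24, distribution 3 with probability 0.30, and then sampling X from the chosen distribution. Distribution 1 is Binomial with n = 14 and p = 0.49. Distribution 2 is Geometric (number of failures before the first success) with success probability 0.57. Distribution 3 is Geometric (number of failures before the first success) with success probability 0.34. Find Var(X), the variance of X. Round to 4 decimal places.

11.1956

Per component, 1: μ=6.86, E[X²]=50.5582; 2: μ=0.754386, E[X²]=1.89258; 3: μ=1.94118, E[X²]=9.47751.
E[X] = 0.46·6.86 + 0.24·0.754386 + 0.3·1.94118 = 3.91901.
E[X²] = 0.46·50.5582 + 0.24·1.89258 + 0.3·9.47751 = 26.5542.
Var(X) = E[X²] − (E[X])² = 26.5542 − 15.3586 = 11.1956.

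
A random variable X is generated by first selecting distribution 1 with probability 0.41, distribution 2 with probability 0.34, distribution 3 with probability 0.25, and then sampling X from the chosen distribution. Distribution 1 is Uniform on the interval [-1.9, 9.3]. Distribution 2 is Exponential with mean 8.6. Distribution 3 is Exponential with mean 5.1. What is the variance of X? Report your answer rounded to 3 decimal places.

Per component, 1: μ=3.7, E[X²]=24.1433; 2: μ=8.6, E[X²]=147.92; 3: μ=5.1, E[X²]=52.02.
E[X] = 0.41·3.7 + 0.34·8.6 + 0.25·5.1 = 5.716.
E[X²] = 0.41·24.1433 + 0.34·147.92 + 0.25·52.02 = 73.1966.
Var(X) = E[X²] − (E[X])² = 73.1966 − 32.6727 = 40.5239.

40.524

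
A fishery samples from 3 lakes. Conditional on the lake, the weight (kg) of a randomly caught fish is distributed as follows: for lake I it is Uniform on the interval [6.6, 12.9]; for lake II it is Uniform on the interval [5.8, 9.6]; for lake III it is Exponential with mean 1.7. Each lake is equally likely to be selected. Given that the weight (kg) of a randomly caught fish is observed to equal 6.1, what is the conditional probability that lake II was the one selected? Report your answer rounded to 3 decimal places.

0.942

Likelihoods f(6.1 | ·): I: 0; II: 0.263158; III: 0.016263.
Posterior ∝ prior × likelihood. Numerator for II: 0.333333·0.263158 = 0.0877193.
Normalizing constant: 0.333333·0 + 0.333333·0.263158 + 0.333333·0.016263 = 0.0931403.
P(II | observation) = 0.0877193 / 0.0931403 = 0.941798.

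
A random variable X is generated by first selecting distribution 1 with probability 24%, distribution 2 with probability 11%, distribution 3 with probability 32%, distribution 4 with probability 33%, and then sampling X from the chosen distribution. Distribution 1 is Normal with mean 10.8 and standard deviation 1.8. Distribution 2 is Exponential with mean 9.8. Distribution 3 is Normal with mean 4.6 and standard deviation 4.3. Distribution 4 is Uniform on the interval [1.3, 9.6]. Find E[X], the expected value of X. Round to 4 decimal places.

Component means — 1: 10.8; 2: 9.8; 3: 4.6; 4: 5.45.
E[X] = 0.24·10.8 + 0.11·9.8 + 0.32·4.6 + 0.33·5.45 = 6.9405.

6.9405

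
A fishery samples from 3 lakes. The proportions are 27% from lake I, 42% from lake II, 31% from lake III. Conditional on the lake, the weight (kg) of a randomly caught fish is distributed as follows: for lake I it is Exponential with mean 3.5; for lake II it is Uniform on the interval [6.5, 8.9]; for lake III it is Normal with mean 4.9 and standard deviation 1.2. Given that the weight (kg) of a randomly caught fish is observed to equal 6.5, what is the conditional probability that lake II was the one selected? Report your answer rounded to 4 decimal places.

Likelihoods f(6.5 | ·): I: 0.0446052; II: 0.416667; III: 0.136675.
Posterior ∝ prior × likelihood. Numerator for II: 0.42·0.416667 = 0.175.
Normalizing constant: 0.27·0.0446052 + 0.42·0.416667 + 0.31·0.136675 = 0.229413.
P(II | observation) = 0.175 / 0.229413 = 0.762818.

0.7628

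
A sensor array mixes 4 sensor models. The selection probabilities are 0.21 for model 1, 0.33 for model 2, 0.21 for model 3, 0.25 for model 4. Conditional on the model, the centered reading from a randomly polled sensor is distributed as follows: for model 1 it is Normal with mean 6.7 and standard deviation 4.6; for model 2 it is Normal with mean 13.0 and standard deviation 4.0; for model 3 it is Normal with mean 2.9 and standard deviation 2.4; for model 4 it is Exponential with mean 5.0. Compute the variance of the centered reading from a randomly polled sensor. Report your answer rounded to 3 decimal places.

33.303

Per component, 1: μ=6.7, E[X²]=66.05; 2: μ=13, E[X²]=185; 3: μ=2.9, E[X²]=14.17; 4: μ=5, E[X²]=50.
E[X] = 0.21·6.7 + 0.33·13 + 0.21·2.9 + 0.25·5 = 7.556.
E[X²] = 0.21·66.05 + 0.33·185 + 0.21·14.17 + 0.25·50 = 90.3962.
Var(X) = E[X²] − (E[X])² = 90.3962 − 57.0931 = 33.3031.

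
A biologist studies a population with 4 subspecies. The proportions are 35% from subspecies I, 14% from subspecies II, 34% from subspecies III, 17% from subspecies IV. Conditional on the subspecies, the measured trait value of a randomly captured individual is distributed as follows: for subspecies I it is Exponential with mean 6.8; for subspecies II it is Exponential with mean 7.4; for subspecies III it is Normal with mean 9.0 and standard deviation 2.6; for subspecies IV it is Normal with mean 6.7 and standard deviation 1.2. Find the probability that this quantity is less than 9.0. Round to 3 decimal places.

0.691

Conditional on each subspecies, P(X < 9.0): I: 0.733806; II: 0.703651; III: 0.5; IV: 0.97236.
By total probability, P(X < 9.0) = 0.35·0.733806 + 0.14·0.703651 + 0.34·0.5 + 0.17·0.97236 = 0.690644.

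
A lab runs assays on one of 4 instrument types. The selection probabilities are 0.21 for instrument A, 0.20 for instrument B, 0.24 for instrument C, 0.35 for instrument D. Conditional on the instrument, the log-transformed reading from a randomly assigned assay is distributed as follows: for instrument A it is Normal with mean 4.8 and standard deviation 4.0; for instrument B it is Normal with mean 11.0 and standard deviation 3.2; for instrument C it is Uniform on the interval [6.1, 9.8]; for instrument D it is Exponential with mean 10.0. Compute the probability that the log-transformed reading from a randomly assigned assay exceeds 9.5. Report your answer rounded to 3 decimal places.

0.316

Conditional on each instrument, P(X > 9.5): A: 0.119997; B: 0.680376; C: 0.0810811; D: 0.386741.
By total probability, P(X > 9.5) = 0.21·0.119997 + 0.2·0.680376 + 0.24·0.0810811 + 0.35·0.386741 = 0.316093.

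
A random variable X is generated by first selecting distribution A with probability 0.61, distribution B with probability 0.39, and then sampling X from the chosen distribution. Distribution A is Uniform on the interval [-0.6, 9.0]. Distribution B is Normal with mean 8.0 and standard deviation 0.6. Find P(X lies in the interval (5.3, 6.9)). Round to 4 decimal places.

0.1147

Conditional on each component, P(5.3 < X < 6.9): A: 0.166667; B: 0.0333731.
By total probability, P(5.3 < X < 6.9) = 0.61·0.166667 + 0.39·0.0333731 = 0.114682.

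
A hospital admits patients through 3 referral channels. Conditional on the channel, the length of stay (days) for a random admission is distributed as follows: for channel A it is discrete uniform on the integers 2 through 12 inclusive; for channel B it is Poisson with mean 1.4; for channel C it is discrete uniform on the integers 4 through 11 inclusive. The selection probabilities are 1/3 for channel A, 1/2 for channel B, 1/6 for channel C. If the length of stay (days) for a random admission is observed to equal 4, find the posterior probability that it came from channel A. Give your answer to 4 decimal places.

Likelihoods P(X=4 | ·): A: 0.0909091; B: 0.039472; C: 0.125.
Posterior ∝ prior × likelihood. Numerator for A: 0.333333·0.0909091 = 0.030303.
Normalizing constant: 0.333333·0.0909091 + 0.5·0.039472 + 0.166667·0.125 = 0.0708723.
P(A | observation) = 0.030303 / 0.0708723 = 0.427572.

0.4276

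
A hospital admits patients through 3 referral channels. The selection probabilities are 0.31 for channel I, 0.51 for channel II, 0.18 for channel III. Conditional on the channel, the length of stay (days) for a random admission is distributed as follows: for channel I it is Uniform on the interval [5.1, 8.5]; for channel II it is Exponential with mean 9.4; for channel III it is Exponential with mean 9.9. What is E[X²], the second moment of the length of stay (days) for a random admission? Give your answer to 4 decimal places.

140.0438

For each component E[X²] = Var + (mean)², giving I: 47.2033; II: 176.72; III: 196.02.
Overall E[X²] = 0.31·47.2033 + 0.51·176.72 + 0.18·196.02 = 140.044.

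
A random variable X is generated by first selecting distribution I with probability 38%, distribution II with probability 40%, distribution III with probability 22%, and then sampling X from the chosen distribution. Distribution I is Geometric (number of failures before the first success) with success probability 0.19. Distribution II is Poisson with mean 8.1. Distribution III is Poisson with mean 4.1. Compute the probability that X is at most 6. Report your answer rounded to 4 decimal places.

0.6069

Conditional on each component, P(X ≤ 6): I: 0.771232; II: 0.301314; III: 0.878648.
By total probability, P(X ≤ 6) = 0.38·0.771232 + 0.4·0.301314 + 0.22·0.878648 = 0.606896.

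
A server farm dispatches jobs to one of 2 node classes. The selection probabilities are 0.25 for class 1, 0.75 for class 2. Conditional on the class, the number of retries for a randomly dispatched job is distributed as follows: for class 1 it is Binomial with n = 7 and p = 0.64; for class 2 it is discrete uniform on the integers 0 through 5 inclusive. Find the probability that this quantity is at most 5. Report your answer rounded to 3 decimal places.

0.946

Conditional on each class, P(X ≤ 5): 1: 0.782846; 2: 1.
By total probability, P(X ≤ 5) = 0.25·0.782846 + 0.75·1 = 0.945712.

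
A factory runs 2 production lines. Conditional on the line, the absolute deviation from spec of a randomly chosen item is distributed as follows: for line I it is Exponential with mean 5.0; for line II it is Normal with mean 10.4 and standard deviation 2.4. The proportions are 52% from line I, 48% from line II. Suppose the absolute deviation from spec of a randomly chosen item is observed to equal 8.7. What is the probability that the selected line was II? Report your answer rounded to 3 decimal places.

0.773

Likelihoods f(8.7 | ·): I: 0.0351041; II: 0.129345.
Posterior ∝ prior × likelihood. Numerator for II: 0.48·0.129345 = 0.0620854.
Normalizing constant: 0.52·0.0351041 + 0.48·0.129345 = 0.0803395.
P(II | observation) = 0.0620854 / 0.0803395 = 0.772788.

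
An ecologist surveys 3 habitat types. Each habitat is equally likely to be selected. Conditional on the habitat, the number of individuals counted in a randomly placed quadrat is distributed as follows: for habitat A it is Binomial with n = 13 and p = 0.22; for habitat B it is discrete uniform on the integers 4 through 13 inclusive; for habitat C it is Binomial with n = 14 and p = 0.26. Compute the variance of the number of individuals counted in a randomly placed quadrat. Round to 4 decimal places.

Per component, A: μ=2.86, E[X²]=10.4104; B: μ=8.5, E[X²]=80.5; C: μ=3.64, E[X²]=15.9432.
E[X] = 0.333333·2.86 + 0.333333·8.5 + 0.333333·3.64 = 5.
E[X²] = 0.333333·10.4104 + 0.333333·80.5 + 0.333333·15.9432 = 35.6179.
Var(X) = E[X²] − (E[X])² = 35.6179 − 25 = 10.6179.

10.6179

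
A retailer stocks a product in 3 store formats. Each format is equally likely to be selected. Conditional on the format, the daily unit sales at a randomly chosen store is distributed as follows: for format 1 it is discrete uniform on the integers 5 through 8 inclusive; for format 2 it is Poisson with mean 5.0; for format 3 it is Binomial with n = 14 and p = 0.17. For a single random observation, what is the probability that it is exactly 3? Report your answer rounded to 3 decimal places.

Conditional on each format, P(X = 3): 1: 0; 2: 0.140374; 3: 0.230307.
By total probability, P(X = 3) = 0.333333·0 + 0.333333·0.140374 + 0.333333·0.230307 = 0.12356.

0.124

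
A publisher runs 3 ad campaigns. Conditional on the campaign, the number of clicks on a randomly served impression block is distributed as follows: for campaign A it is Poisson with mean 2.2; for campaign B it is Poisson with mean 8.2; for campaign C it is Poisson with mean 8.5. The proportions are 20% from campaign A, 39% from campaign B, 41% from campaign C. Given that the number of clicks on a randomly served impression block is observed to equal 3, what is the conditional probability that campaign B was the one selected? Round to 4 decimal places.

Likelihoods P(X=3 | ·): A: 0.196639; B: 0.0252392; C: 0.0208258.
Posterior ∝ prior × likelihood. Numerator for B: 0.39·0.0252392 = 0.00984329.
Normalizing constant: 0.2·0.196639 + 0.39·0.0252392 + 0.41·0.0208258 = 0.0577096.
P(B | observation) = 0.00984329 / 0.0577096 = 0.170566.

0.1706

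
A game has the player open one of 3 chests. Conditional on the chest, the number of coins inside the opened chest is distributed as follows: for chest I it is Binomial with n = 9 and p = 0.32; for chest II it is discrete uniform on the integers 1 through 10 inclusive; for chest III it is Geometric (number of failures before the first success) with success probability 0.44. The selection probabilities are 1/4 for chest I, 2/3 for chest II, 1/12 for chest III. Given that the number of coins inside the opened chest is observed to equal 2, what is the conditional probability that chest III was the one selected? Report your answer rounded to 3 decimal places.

0.082

Likelihoods P(X=2 | ·): I: 0.247836; II: 0.1; III: 0.137984.
Posterior ∝ prior × likelihood. Numerator for III: 0.0833333·0.137984 = 0.0114987.
Normalizing constant: 0.25·0.247836 + 0.666667·0.1 + 0.0833333·0.137984 = 0.140124.
P(III | observation) = 0.0114987 / 0.140124 = 0.0820604.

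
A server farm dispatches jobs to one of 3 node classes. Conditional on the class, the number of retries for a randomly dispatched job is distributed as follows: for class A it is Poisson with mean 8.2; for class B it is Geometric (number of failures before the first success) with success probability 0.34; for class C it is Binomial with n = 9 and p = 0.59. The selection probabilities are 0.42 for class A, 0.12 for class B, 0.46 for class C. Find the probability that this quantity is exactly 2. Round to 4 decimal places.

Conditional on each class, P(X = 2): A: 0.00923385; B: 0.148104; C: 0.0244058.
By total probability, P(X = 2) = 0.42·0.00923385 + 0.12·0.148104 + 0.46·0.0244058 = 0.0328774.

0.0329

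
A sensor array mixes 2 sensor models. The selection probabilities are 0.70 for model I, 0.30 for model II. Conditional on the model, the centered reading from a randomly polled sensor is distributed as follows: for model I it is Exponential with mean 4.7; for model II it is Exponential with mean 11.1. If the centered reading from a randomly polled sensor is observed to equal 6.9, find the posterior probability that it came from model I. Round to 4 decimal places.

Likelihoods f(6.9 | ·): I: 0.0490141; II: 0.0483849.
Posterior ∝ prior × likelihood. Numerator for I: 0.7·0.0490141 = 0.0343099.
Normalizing constant: 0.7·0.0490141 + 0.3·0.0483849 = 0.0488253.
P(I | observation) = 0.0343099 / 0.0488253 = 0.702706.

0.7027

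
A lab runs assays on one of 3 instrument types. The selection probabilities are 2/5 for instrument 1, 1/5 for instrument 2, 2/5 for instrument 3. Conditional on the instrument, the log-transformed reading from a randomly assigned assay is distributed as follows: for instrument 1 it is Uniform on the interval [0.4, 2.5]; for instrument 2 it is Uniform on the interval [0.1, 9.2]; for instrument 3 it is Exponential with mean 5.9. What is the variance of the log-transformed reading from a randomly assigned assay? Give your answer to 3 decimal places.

Per component, 1: μ=1.45, E[X²]=2.47; 2: μ=4.65, E[X²]=28.5233; 3: μ=5.9, E[X²]=69.62.
E[X] = 0.4·1.45 + 0.2·4.65 + 0.4·5.9 = 3.87.
E[X²] = 0.4·2.47 + 0.2·28.5233 + 0.4·69.62 = 34.5407.
Var(X) = E[X²] − (E[X])² = 34.5407 − 14.9769 = 19.5638.

19.564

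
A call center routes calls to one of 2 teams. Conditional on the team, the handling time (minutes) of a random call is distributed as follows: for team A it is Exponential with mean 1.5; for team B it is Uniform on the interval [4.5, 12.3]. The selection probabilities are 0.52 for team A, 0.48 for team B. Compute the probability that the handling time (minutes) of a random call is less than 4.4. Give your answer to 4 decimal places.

0.4923

Conditional on each team, P(X < 4.4): A: 0.946781; B: 0.
By total probability, P(X < 4.4) = 0.52·0.946781 + 0.48·0 = 0.492326.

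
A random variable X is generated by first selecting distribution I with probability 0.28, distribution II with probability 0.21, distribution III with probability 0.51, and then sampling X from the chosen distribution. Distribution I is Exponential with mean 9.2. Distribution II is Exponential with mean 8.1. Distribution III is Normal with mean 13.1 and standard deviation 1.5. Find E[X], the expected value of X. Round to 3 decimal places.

Component means — I: 9.2; II: 8.1; III: 13.1.
E[X] = 0.28·9.2 + 0.21·8.1 + 0.51·13.1 = 10.958.

10.958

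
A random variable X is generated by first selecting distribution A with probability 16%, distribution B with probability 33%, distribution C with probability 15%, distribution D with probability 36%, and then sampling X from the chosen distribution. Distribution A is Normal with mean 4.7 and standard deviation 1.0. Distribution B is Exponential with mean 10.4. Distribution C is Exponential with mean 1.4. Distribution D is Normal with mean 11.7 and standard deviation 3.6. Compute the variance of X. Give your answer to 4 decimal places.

55.5508

Per component, A: μ=4.7, E[X²]=23.09; B: μ=10.4, E[X²]=216.32; C: μ=1.4, E[X²]=3.92; D: μ=11.7, E[X²]=149.85.
E[X] = 0.16·4.7 + 0.33·10.4 + 0.15·1.4 + 0.36·11.7 = 8.606.
E[X²] = 0.16·23.09 + 0.33·216.32 + 0.15·3.92 + 0.36·149.85 = 129.614.
Var(X) = E[X²] − (E[X])² = 129.614 − 74.0632 = 55.5508.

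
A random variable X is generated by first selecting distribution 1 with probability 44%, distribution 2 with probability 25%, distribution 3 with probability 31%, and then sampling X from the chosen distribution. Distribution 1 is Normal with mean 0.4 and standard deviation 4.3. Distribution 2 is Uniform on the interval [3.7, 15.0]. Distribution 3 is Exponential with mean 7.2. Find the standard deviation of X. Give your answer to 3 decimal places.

Per component, 1: μ=0.4, E[X²]=18.65; 2: μ=9.35, E[X²]=98.0633; 3: μ=7.2, E[X²]=103.68.
E[X] = 0.44·0.4 + 0.25·9.35 + 0.31·7.2 = 4.7455.
E[X²] = 0.44·18.65 + 0.25·98.0633 + 0.31·103.68 = 64.8626.
Var(X) = E[X²] − (E[X])² = 64.8626 − 22.5198 = 42.3429.
SD(X) = √42.3429 = 6.50714.

6.507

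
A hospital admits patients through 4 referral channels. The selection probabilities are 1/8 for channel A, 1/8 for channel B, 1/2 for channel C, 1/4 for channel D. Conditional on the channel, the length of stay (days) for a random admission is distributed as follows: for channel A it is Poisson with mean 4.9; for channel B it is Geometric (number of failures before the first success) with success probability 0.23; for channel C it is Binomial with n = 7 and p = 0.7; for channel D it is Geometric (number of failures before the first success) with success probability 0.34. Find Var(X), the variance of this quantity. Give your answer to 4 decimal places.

Per component, A: μ=4.9, E[X²]=28.91; B: μ=3.34783, E[X²]=25.7637; C: μ=4.9, E[X²]=25.48; D: μ=1.94118, E[X²]=9.47751.
E[X] = 0.125·4.9 + 0.125·3.34783 + 0.5·4.9 + 0.25·1.94118 = 3.96627.
E[X²] = 0.125·28.91 + 0.125·25.7637 + 0.5·25.48 + 0.25·9.47751 = 21.9436.
Var(X) = E[X²] − (E[X])² = 21.9436 − 15.7313 = 6.21227.

6.2123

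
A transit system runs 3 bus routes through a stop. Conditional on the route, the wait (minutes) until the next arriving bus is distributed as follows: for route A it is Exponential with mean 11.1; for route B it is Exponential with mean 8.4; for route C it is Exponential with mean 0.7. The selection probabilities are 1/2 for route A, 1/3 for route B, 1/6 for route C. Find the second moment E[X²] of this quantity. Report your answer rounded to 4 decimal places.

170.4133

For each component E[X²] = Var + (mean)², giving A: 246.42; B: 141.12; C: 0.98.
Overall E[X²] = 0.5·246.42 + 0.333333·141.12 + 0.166667·0.98 = 170.413.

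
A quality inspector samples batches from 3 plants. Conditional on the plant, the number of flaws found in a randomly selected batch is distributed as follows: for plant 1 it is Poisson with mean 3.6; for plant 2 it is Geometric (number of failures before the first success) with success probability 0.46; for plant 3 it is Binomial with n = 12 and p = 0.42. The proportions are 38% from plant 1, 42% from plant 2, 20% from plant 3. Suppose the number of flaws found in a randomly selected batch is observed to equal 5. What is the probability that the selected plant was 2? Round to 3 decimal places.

0.083

Likelihoods P(X=5 | ·): 1: 0.13768; 2: 0.0211216; 3: 0.228543.
Posterior ∝ prior × likelihood. Numerator for 2: 0.42·0.0211216 = 0.00887107.
Normalizing constant: 0.38·0.13768 + 0.42·0.0211216 + 0.2·0.228543 = 0.106898.
P(2 | observation) = 0.00887107 / 0.106898 = 0.0829862.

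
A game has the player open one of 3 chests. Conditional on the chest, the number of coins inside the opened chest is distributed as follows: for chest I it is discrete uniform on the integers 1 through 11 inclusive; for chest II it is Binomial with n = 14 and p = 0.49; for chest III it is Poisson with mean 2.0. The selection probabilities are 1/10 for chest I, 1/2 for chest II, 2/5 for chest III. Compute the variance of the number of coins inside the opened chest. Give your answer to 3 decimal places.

8.950

Per component, I: μ=6, E[X²]=46; II: μ=6.86, E[X²]=50.5582; III: μ=2, E[X²]=6.
E[X] = 0.1·6 + 0.5·6.86 + 0.4·2 = 4.83.
E[X²] = 0.1·46 + 0.5·50.5582 + 0.4·6 = 32.2791.
Var(X) = E[X²] − (E[X])² = 32.2791 − 23.3289 = 8.9502.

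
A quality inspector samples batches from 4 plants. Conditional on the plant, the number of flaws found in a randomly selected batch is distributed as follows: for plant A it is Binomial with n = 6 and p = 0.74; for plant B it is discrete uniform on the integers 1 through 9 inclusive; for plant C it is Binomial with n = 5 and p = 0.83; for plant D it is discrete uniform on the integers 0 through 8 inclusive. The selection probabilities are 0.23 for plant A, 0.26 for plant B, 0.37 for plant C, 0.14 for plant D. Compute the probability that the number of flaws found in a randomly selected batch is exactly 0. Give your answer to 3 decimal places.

Conditional on each plant, P(X = 0): A: 0.000308916; B: 0; C: 0.000141986; D: 0.111111.
By total probability, P(X = 0) = 0.23·0.000308916 + 0.26·0 + 0.37·0.000141986 + 0.14·0.111111 = 0.0156791.

0.016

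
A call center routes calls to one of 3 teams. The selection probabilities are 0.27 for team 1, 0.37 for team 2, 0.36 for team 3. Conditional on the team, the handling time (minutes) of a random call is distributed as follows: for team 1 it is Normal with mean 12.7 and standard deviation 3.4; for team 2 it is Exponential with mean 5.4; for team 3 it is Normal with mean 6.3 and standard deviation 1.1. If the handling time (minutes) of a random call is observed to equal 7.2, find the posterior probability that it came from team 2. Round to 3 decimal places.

0.150

Likelihoods f(7.2 | ·): 1: 0.0317106; 2: 0.0488143; 3: 0.25951.
Posterior ∝ prior × likelihood. Numerator for 2: 0.37·0.0488143 = 0.0180613.
Normalizing constant: 0.27·0.0317106 + 0.37·0.0488143 + 0.36·0.25951 = 0.120047.
P(2 | observation) = 0.0180613 / 0.120047 = 0.150452.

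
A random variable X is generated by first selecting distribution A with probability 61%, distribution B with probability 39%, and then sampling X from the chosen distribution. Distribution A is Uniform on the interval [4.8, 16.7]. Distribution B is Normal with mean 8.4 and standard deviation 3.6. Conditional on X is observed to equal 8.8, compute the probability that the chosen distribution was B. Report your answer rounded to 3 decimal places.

0.456

Likelihoods f(8.8 | ·): A: 0.0840336; B: 0.110135.
Posterior ∝ prior × likelihood. Numerator for B: 0.39·0.110135 = 0.0429528.
Normalizing constant: 0.61·0.0840336 + 0.39·0.110135 = 0.0942133.
P(B | observation) = 0.0429528 / 0.0942133 = 0.45591.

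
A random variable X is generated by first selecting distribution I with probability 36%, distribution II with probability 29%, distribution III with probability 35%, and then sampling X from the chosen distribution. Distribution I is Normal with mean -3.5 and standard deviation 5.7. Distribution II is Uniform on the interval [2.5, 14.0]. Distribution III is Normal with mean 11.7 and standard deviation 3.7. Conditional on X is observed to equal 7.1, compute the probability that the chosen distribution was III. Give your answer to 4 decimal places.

Likelihoods f(7.1 | ·): I: 0.0124187; II: 0.0869565; III: 0.0497822.
Posterior ∝ prior × likelihood. Numerator for III: 0.35·0.0497822 = 0.0174238.
Normalizing constant: 0.36·0.0124187 + 0.29·0.0869565 + 0.35·0.0497822 = 0.0471119.
P(III | observation) = 0.0174238 / 0.0471119 = 0.369838.

0.3698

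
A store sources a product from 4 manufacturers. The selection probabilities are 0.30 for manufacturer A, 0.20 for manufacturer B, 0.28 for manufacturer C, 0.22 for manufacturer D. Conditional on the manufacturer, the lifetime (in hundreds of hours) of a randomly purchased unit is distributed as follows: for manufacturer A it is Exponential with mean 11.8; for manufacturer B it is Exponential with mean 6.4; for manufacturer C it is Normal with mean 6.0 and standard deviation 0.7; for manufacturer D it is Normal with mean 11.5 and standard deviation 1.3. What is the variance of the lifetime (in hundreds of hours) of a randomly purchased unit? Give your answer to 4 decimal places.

Per component, A: μ=11.8, E[X²]=278.48; B: μ=6.4, E[X²]=81.92; C: μ=6, E[X²]=36.49; D: μ=11.5, E[X²]=133.94.
E[X] = 0.3·11.8 + 0.2·6.4 + 0.28·6 + 0.22·11.5 = 9.03.
E[X²] = 0.3·278.48 + 0.2·81.92 + 0.28·36.49 + 0.22·133.94 = 139.612.
Var(X) = E[X²] − (E[X])² = 139.612 − 81.5409 = 58.0711.

58.0711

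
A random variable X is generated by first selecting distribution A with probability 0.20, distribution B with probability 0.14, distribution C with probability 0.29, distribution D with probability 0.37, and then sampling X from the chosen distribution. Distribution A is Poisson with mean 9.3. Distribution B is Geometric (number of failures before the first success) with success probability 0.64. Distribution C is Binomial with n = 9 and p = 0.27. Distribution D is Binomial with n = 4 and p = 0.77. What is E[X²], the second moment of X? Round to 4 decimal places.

25.3243

For each component E[X²] = Var + (mean)², giving A: 95.79; B: 1.19531; C: 7.6788; D: 10.1948.
Overall E[X²] = 0.2·95.79 + 0.14·1.19531 + 0.29·7.6788 + 0.37·10.1948 = 25.3243.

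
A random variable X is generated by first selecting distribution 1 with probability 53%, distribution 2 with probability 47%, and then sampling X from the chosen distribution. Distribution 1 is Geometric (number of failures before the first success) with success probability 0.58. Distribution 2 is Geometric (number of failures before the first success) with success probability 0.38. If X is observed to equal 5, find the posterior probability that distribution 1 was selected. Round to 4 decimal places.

0.1971

Likelihoods P(X=5 | ·): 1: 0.00758009; 2: 0.034813.
Posterior ∝ prior × likelihood. Numerator for 1: 0.53·0.00758009 = 0.00401745.
Normalizing constant: 0.53·0.00758009 + 0.47·0.034813 = 0.0203796.
P(1 | observation) = 0.00401745 / 0.0203796 = 0.197131.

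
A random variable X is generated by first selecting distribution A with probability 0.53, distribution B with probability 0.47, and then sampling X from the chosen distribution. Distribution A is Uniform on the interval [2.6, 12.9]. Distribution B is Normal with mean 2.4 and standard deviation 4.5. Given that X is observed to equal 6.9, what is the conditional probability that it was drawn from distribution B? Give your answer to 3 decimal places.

0.329

Likelihoods f(6.9 | ·): A: 0.0970874; B: 0.0537713.
Posterior ∝ prior × likelihood. Numerator for B: 0.47·0.0537713 = 0.0252725.
Normalizing constant: 0.53·0.0970874 + 0.47·0.0537713 = 0.0767288.
P(B | observation) = 0.0252725 / 0.0767288 = 0.329374.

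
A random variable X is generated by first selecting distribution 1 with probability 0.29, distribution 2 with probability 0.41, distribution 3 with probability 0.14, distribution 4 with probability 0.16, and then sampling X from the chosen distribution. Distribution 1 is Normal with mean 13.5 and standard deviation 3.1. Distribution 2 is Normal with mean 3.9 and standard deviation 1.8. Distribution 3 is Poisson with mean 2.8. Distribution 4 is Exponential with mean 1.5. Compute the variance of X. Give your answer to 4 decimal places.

27.6402

Per component, 1: μ=13.5, E[X²]=191.86; 2: μ=3.9, E[X²]=18.45; 3: μ=2.8, E[X²]=10.64; 4: μ=1.5, E[X²]=4.5.
E[X] = 0.29·13.5 + 0.41·3.9 + 0.14·2.8 + 0.16·1.5 = 6.146.
E[X²] = 0.29·191.86 + 0.41·18.45 + 0.14·10.64 + 0.16·4.5 = 65.4135.
Var(X) = E[X²] − (E[X])² = 65.4135 − 37.7733 = 27.6402.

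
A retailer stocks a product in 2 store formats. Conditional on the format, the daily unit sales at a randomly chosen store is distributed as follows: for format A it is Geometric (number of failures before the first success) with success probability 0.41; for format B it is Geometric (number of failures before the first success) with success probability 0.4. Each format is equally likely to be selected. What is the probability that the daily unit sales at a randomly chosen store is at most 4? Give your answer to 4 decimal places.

Conditional on each format, P(X ≤ 4): A: 0.928508; B: 0.92224.
By total probability, P(X ≤ 4) = 0.5·0.928508 + 0.5·0.92224 = 0.925374.

0.9254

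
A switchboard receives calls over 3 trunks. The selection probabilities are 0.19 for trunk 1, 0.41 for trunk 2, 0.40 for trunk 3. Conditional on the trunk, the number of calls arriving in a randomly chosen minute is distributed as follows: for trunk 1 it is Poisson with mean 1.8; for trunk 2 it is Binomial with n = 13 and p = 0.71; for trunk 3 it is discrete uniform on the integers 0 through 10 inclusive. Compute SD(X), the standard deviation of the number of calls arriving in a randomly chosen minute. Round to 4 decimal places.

3.6678

Per component, 1: μ=1.8, E[X²]=5.04; 2: μ=9.23, E[X²]=87.8696; 3: μ=5, E[X²]=35.
E[X] = 0.19·1.8 + 0.41·9.23 + 0.4·5 = 6.1263.
E[X²] = 0.19·5.04 + 0.41·87.8696 + 0.4·35 = 50.9841.
Var(X) = E[X²] − (E[X])² = 50.9841 − 37.5316 = 13.4526.
SD(X) = √13.4526 = 3.66778.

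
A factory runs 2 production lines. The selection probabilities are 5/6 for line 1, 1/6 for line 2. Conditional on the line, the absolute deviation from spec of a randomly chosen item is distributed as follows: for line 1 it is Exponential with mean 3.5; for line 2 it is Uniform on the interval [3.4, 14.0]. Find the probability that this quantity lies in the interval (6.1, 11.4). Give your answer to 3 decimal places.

0.197

Conditional on each line, P(6.1 < X < 11.4): 1: 0.136521; 2: 0.5.
By total probability, P(6.1 < X < 11.4) = 0.833333·0.136521 + 0.166667·0.5 = 0.197101.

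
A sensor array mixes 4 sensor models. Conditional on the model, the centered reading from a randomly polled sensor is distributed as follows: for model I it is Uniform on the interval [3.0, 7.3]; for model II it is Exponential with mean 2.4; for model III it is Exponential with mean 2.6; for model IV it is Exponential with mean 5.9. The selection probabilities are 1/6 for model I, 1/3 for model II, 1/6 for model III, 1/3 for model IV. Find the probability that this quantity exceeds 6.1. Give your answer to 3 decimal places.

0.207

Conditional on each model, P(X > 6.1): I: 0.27907; II: 0.0787351; III: 0.0957367; IV: 0.355618.
By total probability, P(X > 6.1) = 0.166667·0.27907 + 0.333333·0.0787351 + 0.166667·0.0957367 + 0.333333·0.355618 = 0.207252.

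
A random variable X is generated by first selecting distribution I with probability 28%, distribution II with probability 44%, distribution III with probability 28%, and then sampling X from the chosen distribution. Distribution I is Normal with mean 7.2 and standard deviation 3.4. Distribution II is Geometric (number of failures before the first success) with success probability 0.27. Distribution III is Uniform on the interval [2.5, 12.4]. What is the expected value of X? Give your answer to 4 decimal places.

Component means — I: 7.2; II: 2.7037; III: 7.45.
E[X] = 0.28·7.2 + 0.44·2.7037 + 0.28·7.45 = 5.29163.

5.2916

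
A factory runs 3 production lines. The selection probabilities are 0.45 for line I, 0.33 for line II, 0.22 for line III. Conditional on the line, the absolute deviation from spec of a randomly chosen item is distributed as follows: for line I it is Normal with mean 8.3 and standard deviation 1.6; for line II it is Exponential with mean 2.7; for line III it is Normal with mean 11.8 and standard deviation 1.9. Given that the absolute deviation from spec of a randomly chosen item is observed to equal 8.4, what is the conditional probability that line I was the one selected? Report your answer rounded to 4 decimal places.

0.8835

Likelihoods f(8.4 | ·): I: 0.248852; II: 0.0165005; III: 0.0423452.
Posterior ∝ prior × likelihood. Numerator for I: 0.45·0.248852 = 0.111984.
Normalizing constant: 0.45·0.248852 + 0.33·0.0165005 + 0.22·0.0423452 = 0.126745.
P(I | observation) = 0.111984 / 0.126745 = 0.883537.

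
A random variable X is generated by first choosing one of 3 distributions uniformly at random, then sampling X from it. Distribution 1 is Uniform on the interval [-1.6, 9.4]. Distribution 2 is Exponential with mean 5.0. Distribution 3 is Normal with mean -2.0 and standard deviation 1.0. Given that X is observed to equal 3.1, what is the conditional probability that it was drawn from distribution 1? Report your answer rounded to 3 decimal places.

Likelihoods f(3.1 | ·): 1: 0.0909091; 2: 0.107589; 3: 8.97244e-07.
Posterior ∝ prior × likelihood. Numerator for 1: 0.333333·0.0909091 = 0.030303.
Normalizing constant: 0.333333·0.0909091 + 0.333333·0.107589 + 0.333333·8.97244e-07 = 0.0661663.
P(1 | observation) = 0.030303 / 0.0661663 = 0.457983.

0.458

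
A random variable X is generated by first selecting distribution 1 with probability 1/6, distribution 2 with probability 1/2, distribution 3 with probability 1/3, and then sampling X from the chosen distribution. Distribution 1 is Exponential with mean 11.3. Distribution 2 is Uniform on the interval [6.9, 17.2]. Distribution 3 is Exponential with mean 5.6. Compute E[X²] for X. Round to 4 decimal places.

For each component E[X²] = Var + (mean)², giving 1: 255.38; 2: 154.043; 3: 62.72.
Overall E[X²] = 0.166667·255.38 + 0.5·154.043 + 0.333333·62.72 = 140.492.

140.4917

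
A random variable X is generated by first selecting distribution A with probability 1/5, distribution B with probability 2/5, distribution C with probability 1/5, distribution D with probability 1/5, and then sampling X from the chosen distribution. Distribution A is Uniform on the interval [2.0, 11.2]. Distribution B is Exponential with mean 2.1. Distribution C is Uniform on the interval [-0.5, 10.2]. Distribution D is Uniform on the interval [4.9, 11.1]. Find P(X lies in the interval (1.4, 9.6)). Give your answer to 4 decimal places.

0.6713

Conditional on each component, P(1.4 < X < 9.6): A: 0.826087; B: 0.503074; C: 0.766355; D: 0.758065.
By total probability, P(1.4 < X < 9.6) = 0.2·0.826087 + 0.4·0.503074 + 0.2·0.766355 + 0.2·0.758065 = 0.671331.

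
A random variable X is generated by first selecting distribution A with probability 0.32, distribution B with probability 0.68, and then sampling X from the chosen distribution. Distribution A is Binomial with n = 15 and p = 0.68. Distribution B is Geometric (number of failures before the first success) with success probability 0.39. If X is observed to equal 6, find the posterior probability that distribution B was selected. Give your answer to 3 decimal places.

0.710

Likelihoods P(X=6 | ·): A: 0.0174103; B: 0.0200929.
Posterior ∝ prior × likelihood. Numerator for B: 0.68·0.0200929 = 0.0136632.
Normalizing constant: 0.32·0.0174103 + 0.68·0.0200929 = 0.0192345.
P(B | observation) = 0.0136632 / 0.0192345 = 0.710348.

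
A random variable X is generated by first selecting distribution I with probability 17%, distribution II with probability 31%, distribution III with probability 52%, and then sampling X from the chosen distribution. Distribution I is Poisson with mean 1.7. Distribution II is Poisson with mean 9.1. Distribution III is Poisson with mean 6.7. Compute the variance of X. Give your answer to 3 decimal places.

12.618

Per component, I: μ=1.7, E[X²]=4.59; II: μ=9.1, E[X²]=91.91; III: μ=6.7, E[X²]=51.59.
E[X] = 0.17·1.7 + 0.31·9.1 + 0.52·6.7 = 6.594.
E[X²] = 0.17·4.59 + 0.31·91.91 + 0.52·51.59 = 56.0992.
Var(X) = E[X²] − (E[X])² = 56.0992 − 43.4808 = 12.6184.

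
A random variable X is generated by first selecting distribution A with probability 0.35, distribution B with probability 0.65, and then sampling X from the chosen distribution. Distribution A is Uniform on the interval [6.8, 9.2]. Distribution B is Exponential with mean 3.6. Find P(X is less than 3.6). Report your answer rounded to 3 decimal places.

0.411

Conditional on each component, P(X < 3.6): A: 0; B: 0.632121.
By total probability, P(X < 3.6) = 0.35·0 + 0.65·0.632121 = 0.410878.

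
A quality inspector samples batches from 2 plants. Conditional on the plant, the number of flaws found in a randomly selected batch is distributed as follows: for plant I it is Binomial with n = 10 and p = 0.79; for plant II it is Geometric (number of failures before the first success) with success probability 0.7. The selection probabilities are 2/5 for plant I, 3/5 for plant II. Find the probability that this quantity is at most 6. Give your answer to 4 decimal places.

0.6555

Conditional on each plant, P(X ≤ 6): I: 0.139142; II: 0.999781.
By total probability, P(X ≤ 6) = 0.4·0.139142 + 0.6·0.999781 = 0.655525.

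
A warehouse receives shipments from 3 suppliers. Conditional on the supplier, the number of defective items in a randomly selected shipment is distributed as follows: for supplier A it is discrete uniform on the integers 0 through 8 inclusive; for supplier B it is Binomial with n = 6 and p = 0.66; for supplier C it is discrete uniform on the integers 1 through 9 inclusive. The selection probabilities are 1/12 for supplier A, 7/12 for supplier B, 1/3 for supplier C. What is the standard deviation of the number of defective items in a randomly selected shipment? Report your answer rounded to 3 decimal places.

1.950

Per component, A: μ=4, E[X²]=22.6667; B: μ=3.96, E[X²]=17.028; C: μ=5, E[X²]=31.6667.
E[X] = 0.0833333·4 + 0.583333·3.96 + 0.333333·5 = 4.31.
E[X²] = 0.0833333·22.6667 + 0.583333·17.028 + 0.333333·31.6667 = 22.3774.
Var(X) = E[X²] − (E[X])² = 22.3774 − 18.5761 = 3.80134.
SD(X) = √3.80134 = 1.9497.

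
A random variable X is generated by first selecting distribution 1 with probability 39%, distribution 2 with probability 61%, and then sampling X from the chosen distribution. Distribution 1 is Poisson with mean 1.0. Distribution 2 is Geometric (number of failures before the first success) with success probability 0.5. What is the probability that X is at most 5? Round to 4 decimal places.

Conditional on each component, P(X ≤ 5): 1: 0.999406; 2: 0.984375.
By total probability, P(X ≤ 5) = 0.39·0.999406 + 0.61·0.984375 = 0.990237.

0.9902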